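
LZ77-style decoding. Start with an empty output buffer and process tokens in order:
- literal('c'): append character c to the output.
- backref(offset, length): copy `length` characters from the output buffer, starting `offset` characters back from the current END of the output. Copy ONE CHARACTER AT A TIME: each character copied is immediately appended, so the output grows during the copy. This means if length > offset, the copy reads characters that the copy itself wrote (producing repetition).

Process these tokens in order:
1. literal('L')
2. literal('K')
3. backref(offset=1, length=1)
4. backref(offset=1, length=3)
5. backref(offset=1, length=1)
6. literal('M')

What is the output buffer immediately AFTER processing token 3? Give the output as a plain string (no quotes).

Token 1: literal('L'). Output: "L"
Token 2: literal('K'). Output: "LK"
Token 3: backref(off=1, len=1). Copied 'K' from pos 1. Output: "LKK"

Answer: LKK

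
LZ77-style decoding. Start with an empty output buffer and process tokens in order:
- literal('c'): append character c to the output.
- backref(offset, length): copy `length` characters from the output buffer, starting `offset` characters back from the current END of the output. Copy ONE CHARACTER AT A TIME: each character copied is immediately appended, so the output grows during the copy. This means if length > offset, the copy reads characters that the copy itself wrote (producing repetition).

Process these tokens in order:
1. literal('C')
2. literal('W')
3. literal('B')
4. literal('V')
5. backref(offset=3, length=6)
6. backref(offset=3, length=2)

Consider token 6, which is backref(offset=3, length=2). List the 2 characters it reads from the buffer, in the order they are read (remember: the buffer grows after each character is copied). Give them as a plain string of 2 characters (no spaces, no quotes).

Answer: WB

Derivation:
Token 1: literal('C'). Output: "C"
Token 2: literal('W'). Output: "CW"
Token 3: literal('B'). Output: "CWB"
Token 4: literal('V'). Output: "CWBV"
Token 5: backref(off=3, len=6) (overlapping!). Copied 'WBVWBV' from pos 1. Output: "CWBVWBVWBV"
Token 6: backref(off=3, len=2). Buffer before: "CWBVWBVWBV" (len 10)
  byte 1: read out[7]='W', append. Buffer now: "CWBVWBVWBVW"
  byte 2: read out[8]='B', append. Buffer now: "CWBVWBVWBVWB"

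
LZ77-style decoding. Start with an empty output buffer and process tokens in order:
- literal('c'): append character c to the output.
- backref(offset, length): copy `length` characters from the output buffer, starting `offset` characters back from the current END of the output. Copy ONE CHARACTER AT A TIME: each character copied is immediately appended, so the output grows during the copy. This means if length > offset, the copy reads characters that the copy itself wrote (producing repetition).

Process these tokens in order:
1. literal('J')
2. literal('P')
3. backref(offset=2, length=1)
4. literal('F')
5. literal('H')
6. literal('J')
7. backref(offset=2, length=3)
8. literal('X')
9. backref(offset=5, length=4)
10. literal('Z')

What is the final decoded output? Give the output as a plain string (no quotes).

Answer: JPJFHJHJHXJHJHZ

Derivation:
Token 1: literal('J'). Output: "J"
Token 2: literal('P'). Output: "JP"
Token 3: backref(off=2, len=1). Copied 'J' from pos 0. Output: "JPJ"
Token 4: literal('F'). Output: "JPJF"
Token 5: literal('H'). Output: "JPJFH"
Token 6: literal('J'). Output: "JPJFHJ"
Token 7: backref(off=2, len=3) (overlapping!). Copied 'HJH' from pos 4. Output: "JPJFHJHJH"
Token 8: literal('X'). Output: "JPJFHJHJHX"
Token 9: backref(off=5, len=4). Copied 'JHJH' from pos 5. Output: "JPJFHJHJHXJHJH"
Token 10: literal('Z'). Output: "JPJFHJHJHXJHJHZ"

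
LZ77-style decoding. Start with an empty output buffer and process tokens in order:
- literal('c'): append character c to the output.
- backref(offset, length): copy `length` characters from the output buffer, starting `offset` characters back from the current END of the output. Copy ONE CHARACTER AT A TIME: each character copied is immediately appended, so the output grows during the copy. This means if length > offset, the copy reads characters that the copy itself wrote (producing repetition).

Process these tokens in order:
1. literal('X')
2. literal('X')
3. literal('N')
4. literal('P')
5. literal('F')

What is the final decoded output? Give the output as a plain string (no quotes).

Token 1: literal('X'). Output: "X"
Token 2: literal('X'). Output: "XX"
Token 3: literal('N'). Output: "XXN"
Token 4: literal('P'). Output: "XXNP"
Token 5: literal('F'). Output: "XXNPF"

Answer: XXNPF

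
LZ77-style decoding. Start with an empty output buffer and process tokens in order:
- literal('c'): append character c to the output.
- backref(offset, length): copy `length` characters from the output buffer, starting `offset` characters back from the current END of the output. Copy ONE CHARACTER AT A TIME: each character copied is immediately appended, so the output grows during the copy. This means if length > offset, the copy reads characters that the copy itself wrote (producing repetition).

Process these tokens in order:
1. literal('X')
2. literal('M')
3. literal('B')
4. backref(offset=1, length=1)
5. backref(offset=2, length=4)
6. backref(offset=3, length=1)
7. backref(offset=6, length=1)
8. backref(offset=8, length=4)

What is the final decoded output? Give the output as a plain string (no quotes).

Answer: XMBBBBBBBBBBBB

Derivation:
Token 1: literal('X'). Output: "X"
Token 2: literal('M'). Output: "XM"
Token 3: literal('B'). Output: "XMB"
Token 4: backref(off=1, len=1). Copied 'B' from pos 2. Output: "XMBB"
Token 5: backref(off=2, len=4) (overlapping!). Copied 'BBBB' from pos 2. Output: "XMBBBBBB"
Token 6: backref(off=3, len=1). Copied 'B' from pos 5. Output: "XMBBBBBBB"
Token 7: backref(off=6, len=1). Copied 'B' from pos 3. Output: "XMBBBBBBBB"
Token 8: backref(off=8, len=4). Copied 'BBBB' from pos 2. Output: "XMBBBBBBBBBBBB"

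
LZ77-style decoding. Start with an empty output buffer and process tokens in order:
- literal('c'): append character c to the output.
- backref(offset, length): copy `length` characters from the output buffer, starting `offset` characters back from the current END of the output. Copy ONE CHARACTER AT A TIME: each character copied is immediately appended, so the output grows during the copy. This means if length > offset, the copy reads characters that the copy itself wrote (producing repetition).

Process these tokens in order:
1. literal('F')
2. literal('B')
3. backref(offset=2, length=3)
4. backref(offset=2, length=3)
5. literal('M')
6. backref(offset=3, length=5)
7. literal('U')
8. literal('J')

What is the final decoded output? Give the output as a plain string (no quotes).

Answer: FBFBFBFBMFBMFBUJ

Derivation:
Token 1: literal('F'). Output: "F"
Token 2: literal('B'). Output: "FB"
Token 3: backref(off=2, len=3) (overlapping!). Copied 'FBF' from pos 0. Output: "FBFBF"
Token 4: backref(off=2, len=3) (overlapping!). Copied 'BFB' from pos 3. Output: "FBFBFBFB"
Token 5: literal('M'). Output: "FBFBFBFBM"
Token 6: backref(off=3, len=5) (overlapping!). Copied 'FBMFB' from pos 6. Output: "FBFBFBFBMFBMFB"
Token 7: literal('U'). Output: "FBFBFBFBMFBMFBU"
Token 8: literal('J'). Output: "FBFBFBFBMFBMFBUJ"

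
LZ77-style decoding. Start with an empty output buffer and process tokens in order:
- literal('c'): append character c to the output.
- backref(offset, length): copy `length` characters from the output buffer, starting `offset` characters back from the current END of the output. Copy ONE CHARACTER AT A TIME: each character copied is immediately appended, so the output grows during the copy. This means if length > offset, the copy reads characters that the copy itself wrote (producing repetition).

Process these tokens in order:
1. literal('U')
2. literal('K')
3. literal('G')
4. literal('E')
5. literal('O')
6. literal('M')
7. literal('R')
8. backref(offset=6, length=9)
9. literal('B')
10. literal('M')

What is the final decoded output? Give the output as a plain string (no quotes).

Token 1: literal('U'). Output: "U"
Token 2: literal('K'). Output: "UK"
Token 3: literal('G'). Output: "UKG"
Token 4: literal('E'). Output: "UKGE"
Token 5: literal('O'). Output: "UKGEO"
Token 6: literal('M'). Output: "UKGEOM"
Token 7: literal('R'). Output: "UKGEOMR"
Token 8: backref(off=6, len=9) (overlapping!). Copied 'KGEOMRKGE' from pos 1. Output: "UKGEOMRKGEOMRKGE"
Token 9: literal('B'). Output: "UKGEOMRKGEOMRKGEB"
Token 10: literal('M'). Output: "UKGEOMRKGEOMRKGEBM"

Answer: UKGEOMRKGEOMRKGEBM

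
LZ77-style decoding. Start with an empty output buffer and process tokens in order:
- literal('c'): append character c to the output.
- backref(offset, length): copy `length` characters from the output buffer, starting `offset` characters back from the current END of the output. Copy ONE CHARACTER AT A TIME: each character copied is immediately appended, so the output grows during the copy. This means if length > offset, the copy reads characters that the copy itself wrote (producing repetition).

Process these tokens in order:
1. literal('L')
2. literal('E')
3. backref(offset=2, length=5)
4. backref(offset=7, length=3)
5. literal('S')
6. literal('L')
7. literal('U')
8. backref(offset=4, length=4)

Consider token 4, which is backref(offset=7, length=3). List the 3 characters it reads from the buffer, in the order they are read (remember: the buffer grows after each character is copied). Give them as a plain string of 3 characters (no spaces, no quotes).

Answer: LEL

Derivation:
Token 1: literal('L'). Output: "L"
Token 2: literal('E'). Output: "LE"
Token 3: backref(off=2, len=5) (overlapping!). Copied 'LELEL' from pos 0. Output: "LELELEL"
Token 4: backref(off=7, len=3). Buffer before: "LELELEL" (len 7)
  byte 1: read out[0]='L', append. Buffer now: "LELELELL"
  byte 2: read out[1]='E', append. Buffer now: "LELELELLE"
  byte 3: read out[2]='L', append. Buffer now: "LELELELLEL"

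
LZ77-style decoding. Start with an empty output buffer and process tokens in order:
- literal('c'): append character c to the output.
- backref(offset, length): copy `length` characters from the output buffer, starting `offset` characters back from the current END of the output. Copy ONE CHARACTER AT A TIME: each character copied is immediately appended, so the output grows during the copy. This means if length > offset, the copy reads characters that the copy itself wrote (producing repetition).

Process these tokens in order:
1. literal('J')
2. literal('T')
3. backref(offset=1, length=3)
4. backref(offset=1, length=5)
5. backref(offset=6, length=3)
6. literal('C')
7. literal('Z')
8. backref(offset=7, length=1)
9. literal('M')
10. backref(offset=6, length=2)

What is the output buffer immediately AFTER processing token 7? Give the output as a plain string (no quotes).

Answer: JTTTTTTTTTTTTCZ

Derivation:
Token 1: literal('J'). Output: "J"
Token 2: literal('T'). Output: "JT"
Token 3: backref(off=1, len=3) (overlapping!). Copied 'TTT' from pos 1. Output: "JTTTT"
Token 4: backref(off=1, len=5) (overlapping!). Copied 'TTTTT' from pos 4. Output: "JTTTTTTTTT"
Token 5: backref(off=6, len=3). Copied 'TTT' from pos 4. Output: "JTTTTTTTTTTTT"
Token 6: literal('C'). Output: "JTTTTTTTTTTTTC"
Token 7: literal('Z'). Output: "JTTTTTTTTTTTTCZ"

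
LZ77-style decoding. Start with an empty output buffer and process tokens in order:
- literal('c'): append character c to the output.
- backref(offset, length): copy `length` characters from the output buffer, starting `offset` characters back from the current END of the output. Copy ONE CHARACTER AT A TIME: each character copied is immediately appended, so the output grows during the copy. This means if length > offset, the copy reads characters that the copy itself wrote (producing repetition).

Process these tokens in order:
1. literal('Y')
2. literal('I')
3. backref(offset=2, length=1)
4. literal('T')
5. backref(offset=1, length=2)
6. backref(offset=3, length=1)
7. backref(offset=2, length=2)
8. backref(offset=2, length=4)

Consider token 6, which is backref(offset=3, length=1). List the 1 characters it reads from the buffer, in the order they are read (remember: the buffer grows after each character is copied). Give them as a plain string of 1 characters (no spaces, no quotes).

Token 1: literal('Y'). Output: "Y"
Token 2: literal('I'). Output: "YI"
Token 3: backref(off=2, len=1). Copied 'Y' from pos 0. Output: "YIY"
Token 4: literal('T'). Output: "YIYT"
Token 5: backref(off=1, len=2) (overlapping!). Copied 'TT' from pos 3. Output: "YIYTTT"
Token 6: backref(off=3, len=1). Buffer before: "YIYTTT" (len 6)
  byte 1: read out[3]='T', append. Buffer now: "YIYTTTT"

Answer: T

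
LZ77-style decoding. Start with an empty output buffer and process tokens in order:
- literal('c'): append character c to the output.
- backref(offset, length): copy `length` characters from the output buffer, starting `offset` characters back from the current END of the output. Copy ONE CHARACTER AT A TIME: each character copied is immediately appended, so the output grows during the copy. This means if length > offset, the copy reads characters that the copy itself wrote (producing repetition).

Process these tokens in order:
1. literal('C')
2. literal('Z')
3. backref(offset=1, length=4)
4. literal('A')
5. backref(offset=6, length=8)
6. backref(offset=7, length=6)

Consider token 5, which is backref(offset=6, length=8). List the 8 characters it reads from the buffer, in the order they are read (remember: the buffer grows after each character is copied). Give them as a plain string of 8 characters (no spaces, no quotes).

Answer: ZZZZZAZZ

Derivation:
Token 1: literal('C'). Output: "C"
Token 2: literal('Z'). Output: "CZ"
Token 3: backref(off=1, len=4) (overlapping!). Copied 'ZZZZ' from pos 1. Output: "CZZZZZ"
Token 4: literal('A'). Output: "CZZZZZA"
Token 5: backref(off=6, len=8). Buffer before: "CZZZZZA" (len 7)
  byte 1: read out[1]='Z', append. Buffer now: "CZZZZZAZ"
  byte 2: read out[2]='Z', append. Buffer now: "CZZZZZAZZ"
  byte 3: read out[3]='Z', append. Buffer now: "CZZZZZAZZZ"
  byte 4: read out[4]='Z', append. Buffer now: "CZZZZZAZZZZ"
  byte 5: read out[5]='Z', append. Buffer now: "CZZZZZAZZZZZ"
  byte 6: read out[6]='A', append. Buffer now: "CZZZZZAZZZZZA"
  byte 7: read out[7]='Z', append. Buffer now: "CZZZZZAZZZZZAZ"
  byte 8: read out[8]='Z', append. Buffer now: "CZZZZZAZZZZZAZZ"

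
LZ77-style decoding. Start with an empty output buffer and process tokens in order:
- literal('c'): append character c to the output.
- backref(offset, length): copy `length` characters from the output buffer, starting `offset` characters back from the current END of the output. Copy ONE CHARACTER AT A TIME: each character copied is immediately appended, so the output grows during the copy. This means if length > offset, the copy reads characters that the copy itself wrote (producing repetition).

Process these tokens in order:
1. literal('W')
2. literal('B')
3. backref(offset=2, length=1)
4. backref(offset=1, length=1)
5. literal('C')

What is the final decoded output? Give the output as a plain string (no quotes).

Token 1: literal('W'). Output: "W"
Token 2: literal('B'). Output: "WB"
Token 3: backref(off=2, len=1). Copied 'W' from pos 0. Output: "WBW"
Token 4: backref(off=1, len=1). Copied 'W' from pos 2. Output: "WBWW"
Token 5: literal('C'). Output: "WBWWC"

Answer: WBWWC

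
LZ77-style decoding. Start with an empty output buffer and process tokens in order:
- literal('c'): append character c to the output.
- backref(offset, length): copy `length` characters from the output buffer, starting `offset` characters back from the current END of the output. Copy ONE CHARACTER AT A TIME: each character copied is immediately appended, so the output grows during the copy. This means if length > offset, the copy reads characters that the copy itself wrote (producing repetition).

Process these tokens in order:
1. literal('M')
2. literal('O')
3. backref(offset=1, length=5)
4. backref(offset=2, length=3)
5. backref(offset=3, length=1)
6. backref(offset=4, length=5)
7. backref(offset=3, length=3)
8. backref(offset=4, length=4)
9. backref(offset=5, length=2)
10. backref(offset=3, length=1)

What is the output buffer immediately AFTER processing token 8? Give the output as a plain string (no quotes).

Answer: MOOOOOOOOOOOOOOOOOOOOOO

Derivation:
Token 1: literal('M'). Output: "M"
Token 2: literal('O'). Output: "MO"
Token 3: backref(off=1, len=5) (overlapping!). Copied 'OOOOO' from pos 1. Output: "MOOOOOO"
Token 4: backref(off=2, len=3) (overlapping!). Copied 'OOO' from pos 5. Output: "MOOOOOOOOO"
Token 5: backref(off=3, len=1). Copied 'O' from pos 7. Output: "MOOOOOOOOOO"
Token 6: backref(off=4, len=5) (overlapping!). Copied 'OOOOO' from pos 7. Output: "MOOOOOOOOOOOOOOO"
Token 7: backref(off=3, len=3). Copied 'OOO' from pos 13. Output: "MOOOOOOOOOOOOOOOOOO"
Token 8: backref(off=4, len=4). Copied 'OOOO' from pos 15. Output: "MOOOOOOOOOOOOOOOOOOOOOO"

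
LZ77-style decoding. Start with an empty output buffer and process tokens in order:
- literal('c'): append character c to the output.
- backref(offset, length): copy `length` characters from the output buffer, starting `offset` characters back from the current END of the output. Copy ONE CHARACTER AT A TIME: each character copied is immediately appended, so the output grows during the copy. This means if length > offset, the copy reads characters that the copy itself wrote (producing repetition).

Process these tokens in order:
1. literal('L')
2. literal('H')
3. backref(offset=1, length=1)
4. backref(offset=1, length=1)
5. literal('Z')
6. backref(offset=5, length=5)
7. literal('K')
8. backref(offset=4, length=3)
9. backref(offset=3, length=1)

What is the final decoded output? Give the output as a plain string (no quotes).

Token 1: literal('L'). Output: "L"
Token 2: literal('H'). Output: "LH"
Token 3: backref(off=1, len=1). Copied 'H' from pos 1. Output: "LHH"
Token 4: backref(off=1, len=1). Copied 'H' from pos 2. Output: "LHHH"
Token 5: literal('Z'). Output: "LHHHZ"
Token 6: backref(off=5, len=5). Copied 'LHHHZ' from pos 0. Output: "LHHHZLHHHZ"
Token 7: literal('K'). Output: "LHHHZLHHHZK"
Token 8: backref(off=4, len=3). Copied 'HHZ' from pos 7. Output: "LHHHZLHHHZKHHZ"
Token 9: backref(off=3, len=1). Copied 'H' from pos 11. Output: "LHHHZLHHHZKHHZH"

Answer: LHHHZLHHHZKHHZH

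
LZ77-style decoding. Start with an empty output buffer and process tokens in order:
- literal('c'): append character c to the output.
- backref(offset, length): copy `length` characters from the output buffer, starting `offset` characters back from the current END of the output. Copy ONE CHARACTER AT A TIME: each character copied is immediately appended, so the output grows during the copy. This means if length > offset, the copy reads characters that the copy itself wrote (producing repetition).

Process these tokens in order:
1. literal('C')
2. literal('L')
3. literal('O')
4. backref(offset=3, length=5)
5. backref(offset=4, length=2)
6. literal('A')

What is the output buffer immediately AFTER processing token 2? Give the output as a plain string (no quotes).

Answer: CL

Derivation:
Token 1: literal('C'). Output: "C"
Token 2: literal('L'). Output: "CL"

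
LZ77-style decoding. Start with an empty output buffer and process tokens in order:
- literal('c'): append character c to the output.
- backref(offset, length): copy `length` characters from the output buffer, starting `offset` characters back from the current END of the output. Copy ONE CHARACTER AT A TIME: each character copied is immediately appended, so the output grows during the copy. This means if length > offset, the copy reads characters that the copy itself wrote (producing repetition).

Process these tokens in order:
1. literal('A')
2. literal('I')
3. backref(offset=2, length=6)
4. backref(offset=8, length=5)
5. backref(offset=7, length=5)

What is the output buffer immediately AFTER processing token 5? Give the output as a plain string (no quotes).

Answer: AIAIAIAIAIAIAAIAIA

Derivation:
Token 1: literal('A'). Output: "A"
Token 2: literal('I'). Output: "AI"
Token 3: backref(off=2, len=6) (overlapping!). Copied 'AIAIAI' from pos 0. Output: "AIAIAIAI"
Token 4: backref(off=8, len=5). Copied 'AIAIA' from pos 0. Output: "AIAIAIAIAIAIA"
Token 5: backref(off=7, len=5). Copied 'AIAIA' from pos 6. Output: "AIAIAIAIAIAIAAIAIA"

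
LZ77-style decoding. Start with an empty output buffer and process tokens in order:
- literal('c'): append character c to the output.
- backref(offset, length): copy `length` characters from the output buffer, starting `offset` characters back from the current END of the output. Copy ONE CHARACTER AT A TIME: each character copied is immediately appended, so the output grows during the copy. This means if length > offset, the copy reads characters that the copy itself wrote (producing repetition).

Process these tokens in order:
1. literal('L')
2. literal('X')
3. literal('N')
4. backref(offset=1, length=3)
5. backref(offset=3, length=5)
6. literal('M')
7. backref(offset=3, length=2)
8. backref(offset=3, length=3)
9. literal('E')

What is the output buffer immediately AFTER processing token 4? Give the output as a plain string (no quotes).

Answer: LXNNNN

Derivation:
Token 1: literal('L'). Output: "L"
Token 2: literal('X'). Output: "LX"
Token 3: literal('N'). Output: "LXN"
Token 4: backref(off=1, len=3) (overlapping!). Copied 'NNN' from pos 2. Output: "LXNNNN"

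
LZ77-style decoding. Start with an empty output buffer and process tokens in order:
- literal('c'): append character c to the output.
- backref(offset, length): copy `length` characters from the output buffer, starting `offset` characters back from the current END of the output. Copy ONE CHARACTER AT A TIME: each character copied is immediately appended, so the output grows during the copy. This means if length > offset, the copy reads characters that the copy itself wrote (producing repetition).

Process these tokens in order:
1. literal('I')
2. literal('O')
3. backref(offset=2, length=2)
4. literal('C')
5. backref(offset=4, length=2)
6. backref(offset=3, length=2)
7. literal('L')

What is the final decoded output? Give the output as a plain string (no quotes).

Token 1: literal('I'). Output: "I"
Token 2: literal('O'). Output: "IO"
Token 3: backref(off=2, len=2). Copied 'IO' from pos 0. Output: "IOIO"
Token 4: literal('C'). Output: "IOIOC"
Token 5: backref(off=4, len=2). Copied 'OI' from pos 1. Output: "IOIOCOI"
Token 6: backref(off=3, len=2). Copied 'CO' from pos 4. Output: "IOIOCOICO"
Token 7: literal('L'). Output: "IOIOCOICOL"

Answer: IOIOCOICOL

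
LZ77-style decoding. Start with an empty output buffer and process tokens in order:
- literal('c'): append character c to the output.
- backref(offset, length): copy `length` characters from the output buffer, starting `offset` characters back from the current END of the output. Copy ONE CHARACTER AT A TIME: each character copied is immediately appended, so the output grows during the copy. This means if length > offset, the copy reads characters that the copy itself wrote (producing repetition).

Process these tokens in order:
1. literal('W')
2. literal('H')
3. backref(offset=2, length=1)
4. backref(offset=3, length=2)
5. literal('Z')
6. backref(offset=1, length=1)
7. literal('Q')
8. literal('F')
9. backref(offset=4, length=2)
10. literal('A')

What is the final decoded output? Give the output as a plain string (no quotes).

Token 1: literal('W'). Output: "W"
Token 2: literal('H'). Output: "WH"
Token 3: backref(off=2, len=1). Copied 'W' from pos 0. Output: "WHW"
Token 4: backref(off=3, len=2). Copied 'WH' from pos 0. Output: "WHWWH"
Token 5: literal('Z'). Output: "WHWWHZ"
Token 6: backref(off=1, len=1). Copied 'Z' from pos 5. Output: "WHWWHZZ"
Token 7: literal('Q'). Output: "WHWWHZZQ"
Token 8: literal('F'). Output: "WHWWHZZQF"
Token 9: backref(off=4, len=2). Copied 'ZZ' from pos 5. Output: "WHWWHZZQFZZ"
Token 10: literal('A'). Output: "WHWWHZZQFZZA"

Answer: WHWWHZZQFZZA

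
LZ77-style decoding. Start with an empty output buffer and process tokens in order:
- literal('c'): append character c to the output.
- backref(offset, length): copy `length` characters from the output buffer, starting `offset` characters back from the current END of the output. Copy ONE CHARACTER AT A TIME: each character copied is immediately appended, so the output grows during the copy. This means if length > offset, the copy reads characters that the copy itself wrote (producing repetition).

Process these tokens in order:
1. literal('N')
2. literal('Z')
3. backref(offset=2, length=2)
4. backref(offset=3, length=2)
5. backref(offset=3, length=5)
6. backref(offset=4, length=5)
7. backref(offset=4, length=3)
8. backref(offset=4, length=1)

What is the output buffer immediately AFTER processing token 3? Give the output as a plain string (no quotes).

Answer: NZNZ

Derivation:
Token 1: literal('N'). Output: "N"
Token 2: literal('Z'). Output: "NZ"
Token 3: backref(off=2, len=2). Copied 'NZ' from pos 0. Output: "NZNZ"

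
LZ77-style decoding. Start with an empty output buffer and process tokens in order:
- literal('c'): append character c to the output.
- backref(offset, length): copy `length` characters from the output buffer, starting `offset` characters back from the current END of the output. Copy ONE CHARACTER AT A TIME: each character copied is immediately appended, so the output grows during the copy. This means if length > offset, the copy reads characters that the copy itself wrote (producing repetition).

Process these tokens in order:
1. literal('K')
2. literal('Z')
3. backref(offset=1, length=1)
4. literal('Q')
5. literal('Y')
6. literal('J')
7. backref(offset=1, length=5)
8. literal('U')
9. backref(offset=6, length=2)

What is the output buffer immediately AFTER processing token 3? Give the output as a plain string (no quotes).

Token 1: literal('K'). Output: "K"
Token 2: literal('Z'). Output: "KZ"
Token 3: backref(off=1, len=1). Copied 'Z' from pos 1. Output: "KZZ"

Answer: KZZ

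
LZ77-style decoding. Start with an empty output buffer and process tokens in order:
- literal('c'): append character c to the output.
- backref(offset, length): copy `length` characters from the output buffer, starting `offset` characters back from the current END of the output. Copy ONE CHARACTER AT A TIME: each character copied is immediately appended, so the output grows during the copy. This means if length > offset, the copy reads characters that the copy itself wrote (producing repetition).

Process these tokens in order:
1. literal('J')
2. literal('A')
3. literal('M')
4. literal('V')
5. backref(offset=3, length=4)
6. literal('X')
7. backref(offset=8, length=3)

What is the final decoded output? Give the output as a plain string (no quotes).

Answer: JAMVAMVAXAMV

Derivation:
Token 1: literal('J'). Output: "J"
Token 2: literal('A'). Output: "JA"
Token 3: literal('M'). Output: "JAM"
Token 4: literal('V'). Output: "JAMV"
Token 5: backref(off=3, len=4) (overlapping!). Copied 'AMVA' from pos 1. Output: "JAMVAMVA"
Token 6: literal('X'). Output: "JAMVAMVAX"
Token 7: backref(off=8, len=3). Copied 'AMV' from pos 1. Output: "JAMVAMVAXAMV"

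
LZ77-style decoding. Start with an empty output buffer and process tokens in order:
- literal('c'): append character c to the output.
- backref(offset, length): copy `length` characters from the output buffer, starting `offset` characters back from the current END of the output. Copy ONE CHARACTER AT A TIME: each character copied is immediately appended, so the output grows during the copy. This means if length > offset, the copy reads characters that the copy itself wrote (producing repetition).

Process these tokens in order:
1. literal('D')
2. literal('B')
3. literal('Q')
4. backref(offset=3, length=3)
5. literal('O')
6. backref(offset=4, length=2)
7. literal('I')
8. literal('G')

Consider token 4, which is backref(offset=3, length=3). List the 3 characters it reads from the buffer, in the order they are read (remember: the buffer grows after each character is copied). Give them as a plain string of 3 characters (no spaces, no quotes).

Answer: DBQ

Derivation:
Token 1: literal('D'). Output: "D"
Token 2: literal('B'). Output: "DB"
Token 3: literal('Q'). Output: "DBQ"
Token 4: backref(off=3, len=3). Buffer before: "DBQ" (len 3)
  byte 1: read out[0]='D', append. Buffer now: "DBQD"
  byte 2: read out[1]='B', append. Buffer now: "DBQDB"
  byte 3: read out[2]='Q', append. Buffer now: "DBQDBQ"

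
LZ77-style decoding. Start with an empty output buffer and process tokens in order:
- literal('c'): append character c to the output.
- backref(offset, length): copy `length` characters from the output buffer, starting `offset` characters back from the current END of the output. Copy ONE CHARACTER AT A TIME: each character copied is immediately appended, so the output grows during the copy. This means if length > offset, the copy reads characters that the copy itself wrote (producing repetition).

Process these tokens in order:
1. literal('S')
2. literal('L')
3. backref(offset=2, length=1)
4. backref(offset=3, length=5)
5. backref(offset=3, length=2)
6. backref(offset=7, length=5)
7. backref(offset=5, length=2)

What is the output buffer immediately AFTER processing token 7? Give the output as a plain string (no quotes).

Token 1: literal('S'). Output: "S"
Token 2: literal('L'). Output: "SL"
Token 3: backref(off=2, len=1). Copied 'S' from pos 0. Output: "SLS"
Token 4: backref(off=3, len=5) (overlapping!). Copied 'SLSSL' from pos 0. Output: "SLSSLSSL"
Token 5: backref(off=3, len=2). Copied 'SS' from pos 5. Output: "SLSSLSSLSS"
Token 6: backref(off=7, len=5). Copied 'SLSSL' from pos 3. Output: "SLSSLSSLSSSLSSL"
Token 7: backref(off=5, len=2). Copied 'SL' from pos 10. Output: "SLSSLSSLSSSLSSLSL"

Answer: SLSSLSSLSSSLSSLSL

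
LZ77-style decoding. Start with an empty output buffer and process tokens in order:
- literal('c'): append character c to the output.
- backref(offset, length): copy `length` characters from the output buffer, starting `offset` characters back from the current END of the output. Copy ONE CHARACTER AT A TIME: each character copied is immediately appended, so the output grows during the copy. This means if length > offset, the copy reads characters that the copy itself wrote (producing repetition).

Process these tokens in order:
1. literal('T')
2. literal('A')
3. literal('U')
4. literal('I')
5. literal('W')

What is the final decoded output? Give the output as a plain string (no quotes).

Token 1: literal('T'). Output: "T"
Token 2: literal('A'). Output: "TA"
Token 3: literal('U'). Output: "TAU"
Token 4: literal('I'). Output: "TAUI"
Token 5: literal('W'). Output: "TAUIW"

Answer: TAUIW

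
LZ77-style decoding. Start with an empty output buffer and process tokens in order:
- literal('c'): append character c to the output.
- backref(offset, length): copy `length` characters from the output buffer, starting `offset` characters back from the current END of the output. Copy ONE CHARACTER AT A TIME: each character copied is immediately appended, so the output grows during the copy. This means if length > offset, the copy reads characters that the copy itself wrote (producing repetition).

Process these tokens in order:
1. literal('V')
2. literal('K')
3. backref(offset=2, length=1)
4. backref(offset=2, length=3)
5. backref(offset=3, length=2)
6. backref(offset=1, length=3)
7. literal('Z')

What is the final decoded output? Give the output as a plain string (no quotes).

Answer: VKVKVKKVVVVZ

Derivation:
Token 1: literal('V'). Output: "V"
Token 2: literal('K'). Output: "VK"
Token 3: backref(off=2, len=1). Copied 'V' from pos 0. Output: "VKV"
Token 4: backref(off=2, len=3) (overlapping!). Copied 'KVK' from pos 1. Output: "VKVKVK"
Token 5: backref(off=3, len=2). Copied 'KV' from pos 3. Output: "VKVKVKKV"
Token 6: backref(off=1, len=3) (overlapping!). Copied 'VVV' from pos 7. Output: "VKVKVKKVVVV"
Token 7: literal('Z'). Output: "VKVKVKKVVVVZ"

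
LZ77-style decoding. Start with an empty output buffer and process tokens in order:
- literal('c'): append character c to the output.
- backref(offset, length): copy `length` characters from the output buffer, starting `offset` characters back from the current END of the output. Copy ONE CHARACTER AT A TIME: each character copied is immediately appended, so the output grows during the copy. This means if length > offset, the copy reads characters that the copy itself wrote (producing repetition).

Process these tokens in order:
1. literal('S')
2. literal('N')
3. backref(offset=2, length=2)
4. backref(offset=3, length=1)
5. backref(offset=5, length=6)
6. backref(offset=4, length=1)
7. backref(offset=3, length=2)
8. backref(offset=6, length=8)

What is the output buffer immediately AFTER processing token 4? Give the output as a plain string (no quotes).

Token 1: literal('S'). Output: "S"
Token 2: literal('N'). Output: "SN"
Token 3: backref(off=2, len=2). Copied 'SN' from pos 0. Output: "SNSN"
Token 4: backref(off=3, len=1). Copied 'N' from pos 1. Output: "SNSNN"

Answer: SNSNN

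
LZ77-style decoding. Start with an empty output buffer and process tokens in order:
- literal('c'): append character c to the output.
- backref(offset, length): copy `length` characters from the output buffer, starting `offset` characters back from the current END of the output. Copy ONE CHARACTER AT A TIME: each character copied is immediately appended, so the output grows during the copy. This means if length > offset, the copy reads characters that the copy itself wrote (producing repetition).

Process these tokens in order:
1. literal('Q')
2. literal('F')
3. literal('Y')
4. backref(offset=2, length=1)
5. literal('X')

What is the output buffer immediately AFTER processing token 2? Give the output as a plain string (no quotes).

Answer: QF

Derivation:
Token 1: literal('Q'). Output: "Q"
Token 2: literal('F'). Output: "QF"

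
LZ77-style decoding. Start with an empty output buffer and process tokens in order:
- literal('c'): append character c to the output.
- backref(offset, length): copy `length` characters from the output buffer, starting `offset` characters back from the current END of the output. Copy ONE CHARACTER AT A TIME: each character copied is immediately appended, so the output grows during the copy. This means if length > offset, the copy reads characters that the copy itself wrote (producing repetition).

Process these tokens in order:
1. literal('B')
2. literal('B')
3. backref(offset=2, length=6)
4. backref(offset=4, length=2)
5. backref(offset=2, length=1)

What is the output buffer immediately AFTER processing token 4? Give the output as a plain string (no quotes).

Token 1: literal('B'). Output: "B"
Token 2: literal('B'). Output: "BB"
Token 3: backref(off=2, len=6) (overlapping!). Copied 'BBBBBB' from pos 0. Output: "BBBBBBBB"
Token 4: backref(off=4, len=2). Copied 'BB' from pos 4. Output: "BBBBBBBBBB"

Answer: BBBBBBBBBB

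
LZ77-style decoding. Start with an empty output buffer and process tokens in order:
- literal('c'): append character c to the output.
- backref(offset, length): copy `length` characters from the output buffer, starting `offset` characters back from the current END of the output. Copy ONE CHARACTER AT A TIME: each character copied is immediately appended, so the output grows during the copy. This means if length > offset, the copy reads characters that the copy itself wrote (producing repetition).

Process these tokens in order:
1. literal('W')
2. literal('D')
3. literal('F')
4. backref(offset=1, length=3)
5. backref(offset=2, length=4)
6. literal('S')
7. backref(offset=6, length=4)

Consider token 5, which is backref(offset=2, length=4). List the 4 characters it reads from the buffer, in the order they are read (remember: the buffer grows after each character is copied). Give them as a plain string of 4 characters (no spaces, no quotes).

Answer: FFFF

Derivation:
Token 1: literal('W'). Output: "W"
Token 2: literal('D'). Output: "WD"
Token 3: literal('F'). Output: "WDF"
Token 4: backref(off=1, len=3) (overlapping!). Copied 'FFF' from pos 2. Output: "WDFFFF"
Token 5: backref(off=2, len=4). Buffer before: "WDFFFF" (len 6)
  byte 1: read out[4]='F', append. Buffer now: "WDFFFFF"
  byte 2: read out[5]='F', append. Buffer now: "WDFFFFFF"
  byte 3: read out[6]='F', append. Buffer now: "WDFFFFFFF"
  byte 4: read out[7]='F', append. Buffer now: "WDFFFFFFFF"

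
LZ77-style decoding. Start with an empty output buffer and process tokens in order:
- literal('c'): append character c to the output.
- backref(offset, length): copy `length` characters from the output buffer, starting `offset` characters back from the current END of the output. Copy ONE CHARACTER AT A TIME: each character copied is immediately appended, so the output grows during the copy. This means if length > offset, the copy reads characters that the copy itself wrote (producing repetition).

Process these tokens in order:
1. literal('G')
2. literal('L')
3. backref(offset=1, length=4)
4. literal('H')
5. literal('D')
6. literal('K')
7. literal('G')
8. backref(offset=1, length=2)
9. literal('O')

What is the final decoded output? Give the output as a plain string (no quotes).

Token 1: literal('G'). Output: "G"
Token 2: literal('L'). Output: "GL"
Token 3: backref(off=1, len=4) (overlapping!). Copied 'LLLL' from pos 1. Output: "GLLLLL"
Token 4: literal('H'). Output: "GLLLLLH"
Token 5: literal('D'). Output: "GLLLLLHD"
Token 6: literal('K'). Output: "GLLLLLHDK"
Token 7: literal('G'). Output: "GLLLLLHDKG"
Token 8: backref(off=1, len=2) (overlapping!). Copied 'GG' from pos 9. Output: "GLLLLLHDKGGG"
Token 9: literal('O'). Output: "GLLLLLHDKGGGO"

Answer: GLLLLLHDKGGGO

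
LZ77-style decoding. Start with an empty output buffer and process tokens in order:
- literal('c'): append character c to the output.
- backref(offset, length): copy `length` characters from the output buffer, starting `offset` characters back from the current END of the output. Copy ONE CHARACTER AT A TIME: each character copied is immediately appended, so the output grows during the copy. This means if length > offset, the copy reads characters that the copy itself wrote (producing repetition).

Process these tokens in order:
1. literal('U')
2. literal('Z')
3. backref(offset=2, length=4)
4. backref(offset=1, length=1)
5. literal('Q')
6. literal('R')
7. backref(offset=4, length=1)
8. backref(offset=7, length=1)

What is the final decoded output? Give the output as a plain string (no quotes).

Token 1: literal('U'). Output: "U"
Token 2: literal('Z'). Output: "UZ"
Token 3: backref(off=2, len=4) (overlapping!). Copied 'UZUZ' from pos 0. Output: "UZUZUZ"
Token 4: backref(off=1, len=1). Copied 'Z' from pos 5. Output: "UZUZUZZ"
Token 5: literal('Q'). Output: "UZUZUZZQ"
Token 6: literal('R'). Output: "UZUZUZZQR"
Token 7: backref(off=4, len=1). Copied 'Z' from pos 5. Output: "UZUZUZZQRZ"
Token 8: backref(off=7, len=1). Copied 'Z' from pos 3. Output: "UZUZUZZQRZZ"

Answer: UZUZUZZQRZZ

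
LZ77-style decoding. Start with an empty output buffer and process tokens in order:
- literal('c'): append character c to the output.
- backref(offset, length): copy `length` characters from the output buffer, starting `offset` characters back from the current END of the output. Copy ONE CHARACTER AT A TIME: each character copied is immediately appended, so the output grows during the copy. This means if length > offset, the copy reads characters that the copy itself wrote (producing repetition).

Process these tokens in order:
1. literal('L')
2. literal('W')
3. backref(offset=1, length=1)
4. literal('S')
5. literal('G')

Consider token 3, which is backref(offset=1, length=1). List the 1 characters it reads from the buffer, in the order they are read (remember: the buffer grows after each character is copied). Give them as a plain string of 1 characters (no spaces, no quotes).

Answer: W

Derivation:
Token 1: literal('L'). Output: "L"
Token 2: literal('W'). Output: "LW"
Token 3: backref(off=1, len=1). Buffer before: "LW" (len 2)
  byte 1: read out[1]='W', append. Buffer now: "LWW"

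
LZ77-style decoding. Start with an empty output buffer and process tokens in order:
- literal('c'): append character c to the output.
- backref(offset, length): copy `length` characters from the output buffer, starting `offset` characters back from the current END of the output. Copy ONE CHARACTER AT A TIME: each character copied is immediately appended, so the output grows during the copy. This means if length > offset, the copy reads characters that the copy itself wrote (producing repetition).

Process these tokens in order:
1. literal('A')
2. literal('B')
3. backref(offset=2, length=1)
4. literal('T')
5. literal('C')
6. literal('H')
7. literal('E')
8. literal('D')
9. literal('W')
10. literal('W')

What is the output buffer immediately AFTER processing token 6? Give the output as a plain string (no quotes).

Token 1: literal('A'). Output: "A"
Token 2: literal('B'). Output: "AB"
Token 3: backref(off=2, len=1). Copied 'A' from pos 0. Output: "ABA"
Token 4: literal('T'). Output: "ABAT"
Token 5: literal('C'). Output: "ABATC"
Token 6: literal('H'). Output: "ABATCH"

Answer: ABATCH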